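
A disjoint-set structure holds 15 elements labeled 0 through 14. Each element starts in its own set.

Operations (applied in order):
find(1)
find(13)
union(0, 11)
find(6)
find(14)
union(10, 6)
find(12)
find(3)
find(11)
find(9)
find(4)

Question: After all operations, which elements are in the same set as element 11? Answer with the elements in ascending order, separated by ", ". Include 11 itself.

Step 1: find(1) -> no change; set of 1 is {1}
Step 2: find(13) -> no change; set of 13 is {13}
Step 3: union(0, 11) -> merged; set of 0 now {0, 11}
Step 4: find(6) -> no change; set of 6 is {6}
Step 5: find(14) -> no change; set of 14 is {14}
Step 6: union(10, 6) -> merged; set of 10 now {6, 10}
Step 7: find(12) -> no change; set of 12 is {12}
Step 8: find(3) -> no change; set of 3 is {3}
Step 9: find(11) -> no change; set of 11 is {0, 11}
Step 10: find(9) -> no change; set of 9 is {9}
Step 11: find(4) -> no change; set of 4 is {4}
Component of 11: {0, 11}

Answer: 0, 11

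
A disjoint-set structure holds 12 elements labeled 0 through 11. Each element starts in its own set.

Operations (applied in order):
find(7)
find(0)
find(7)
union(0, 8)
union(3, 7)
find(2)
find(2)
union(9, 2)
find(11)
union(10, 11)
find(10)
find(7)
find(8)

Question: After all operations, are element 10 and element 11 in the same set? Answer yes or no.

Step 1: find(7) -> no change; set of 7 is {7}
Step 2: find(0) -> no change; set of 0 is {0}
Step 3: find(7) -> no change; set of 7 is {7}
Step 4: union(0, 8) -> merged; set of 0 now {0, 8}
Step 5: union(3, 7) -> merged; set of 3 now {3, 7}
Step 6: find(2) -> no change; set of 2 is {2}
Step 7: find(2) -> no change; set of 2 is {2}
Step 8: union(9, 2) -> merged; set of 9 now {2, 9}
Step 9: find(11) -> no change; set of 11 is {11}
Step 10: union(10, 11) -> merged; set of 10 now {10, 11}
Step 11: find(10) -> no change; set of 10 is {10, 11}
Step 12: find(7) -> no change; set of 7 is {3, 7}
Step 13: find(8) -> no change; set of 8 is {0, 8}
Set of 10: {10, 11}; 11 is a member.

Answer: yes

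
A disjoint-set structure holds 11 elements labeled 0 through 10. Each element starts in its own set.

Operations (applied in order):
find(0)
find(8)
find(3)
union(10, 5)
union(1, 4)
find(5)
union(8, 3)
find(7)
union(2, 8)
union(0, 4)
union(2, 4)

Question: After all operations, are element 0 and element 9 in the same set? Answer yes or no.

Answer: no

Derivation:
Step 1: find(0) -> no change; set of 0 is {0}
Step 2: find(8) -> no change; set of 8 is {8}
Step 3: find(3) -> no change; set of 3 is {3}
Step 4: union(10, 5) -> merged; set of 10 now {5, 10}
Step 5: union(1, 4) -> merged; set of 1 now {1, 4}
Step 6: find(5) -> no change; set of 5 is {5, 10}
Step 7: union(8, 3) -> merged; set of 8 now {3, 8}
Step 8: find(7) -> no change; set of 7 is {7}
Step 9: union(2, 8) -> merged; set of 2 now {2, 3, 8}
Step 10: union(0, 4) -> merged; set of 0 now {0, 1, 4}
Step 11: union(2, 4) -> merged; set of 2 now {0, 1, 2, 3, 4, 8}
Set of 0: {0, 1, 2, 3, 4, 8}; 9 is not a member.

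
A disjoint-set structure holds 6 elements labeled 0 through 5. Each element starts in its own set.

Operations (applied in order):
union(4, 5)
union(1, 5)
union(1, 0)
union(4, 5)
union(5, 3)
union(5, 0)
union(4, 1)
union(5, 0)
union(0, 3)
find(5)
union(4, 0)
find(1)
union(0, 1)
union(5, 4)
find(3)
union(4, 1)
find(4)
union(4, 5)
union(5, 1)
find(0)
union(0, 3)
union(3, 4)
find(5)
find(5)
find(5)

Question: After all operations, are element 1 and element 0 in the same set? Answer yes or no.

Step 1: union(4, 5) -> merged; set of 4 now {4, 5}
Step 2: union(1, 5) -> merged; set of 1 now {1, 4, 5}
Step 3: union(1, 0) -> merged; set of 1 now {0, 1, 4, 5}
Step 4: union(4, 5) -> already same set; set of 4 now {0, 1, 4, 5}
Step 5: union(5, 3) -> merged; set of 5 now {0, 1, 3, 4, 5}
Step 6: union(5, 0) -> already same set; set of 5 now {0, 1, 3, 4, 5}
Step 7: union(4, 1) -> already same set; set of 4 now {0, 1, 3, 4, 5}
Step 8: union(5, 0) -> already same set; set of 5 now {0, 1, 3, 4, 5}
Step 9: union(0, 3) -> already same set; set of 0 now {0, 1, 3, 4, 5}
Step 10: find(5) -> no change; set of 5 is {0, 1, 3, 4, 5}
Step 11: union(4, 0) -> already same set; set of 4 now {0, 1, 3, 4, 5}
Step 12: find(1) -> no change; set of 1 is {0, 1, 3, 4, 5}
Step 13: union(0, 1) -> already same set; set of 0 now {0, 1, 3, 4, 5}
Step 14: union(5, 4) -> already same set; set of 5 now {0, 1, 3, 4, 5}
Step 15: find(3) -> no change; set of 3 is {0, 1, 3, 4, 5}
Step 16: union(4, 1) -> already same set; set of 4 now {0, 1, 3, 4, 5}
Step 17: find(4) -> no change; set of 4 is {0, 1, 3, 4, 5}
Step 18: union(4, 5) -> already same set; set of 4 now {0, 1, 3, 4, 5}
Step 19: union(5, 1) -> already same set; set of 5 now {0, 1, 3, 4, 5}
Step 20: find(0) -> no change; set of 0 is {0, 1, 3, 4, 5}
Step 21: union(0, 3) -> already same set; set of 0 now {0, 1, 3, 4, 5}
Step 22: union(3, 4) -> already same set; set of 3 now {0, 1, 3, 4, 5}
Step 23: find(5) -> no change; set of 5 is {0, 1, 3, 4, 5}
Step 24: find(5) -> no change; set of 5 is {0, 1, 3, 4, 5}
Step 25: find(5) -> no change; set of 5 is {0, 1, 3, 4, 5}
Set of 1: {0, 1, 3, 4, 5}; 0 is a member.

Answer: yes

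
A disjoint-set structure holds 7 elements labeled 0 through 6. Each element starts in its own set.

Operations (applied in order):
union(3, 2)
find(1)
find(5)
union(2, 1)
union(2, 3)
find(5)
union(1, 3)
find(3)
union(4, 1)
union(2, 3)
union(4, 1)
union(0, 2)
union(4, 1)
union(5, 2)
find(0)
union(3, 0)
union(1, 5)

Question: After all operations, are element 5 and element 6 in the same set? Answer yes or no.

Answer: no

Derivation:
Step 1: union(3, 2) -> merged; set of 3 now {2, 3}
Step 2: find(1) -> no change; set of 1 is {1}
Step 3: find(5) -> no change; set of 5 is {5}
Step 4: union(2, 1) -> merged; set of 2 now {1, 2, 3}
Step 5: union(2, 3) -> already same set; set of 2 now {1, 2, 3}
Step 6: find(5) -> no change; set of 5 is {5}
Step 7: union(1, 3) -> already same set; set of 1 now {1, 2, 3}
Step 8: find(3) -> no change; set of 3 is {1, 2, 3}
Step 9: union(4, 1) -> merged; set of 4 now {1, 2, 3, 4}
Step 10: union(2, 3) -> already same set; set of 2 now {1, 2, 3, 4}
Step 11: union(4, 1) -> already same set; set of 4 now {1, 2, 3, 4}
Step 12: union(0, 2) -> merged; set of 0 now {0, 1, 2, 3, 4}
Step 13: union(4, 1) -> already same set; set of 4 now {0, 1, 2, 3, 4}
Step 14: union(5, 2) -> merged; set of 5 now {0, 1, 2, 3, 4, 5}
Step 15: find(0) -> no change; set of 0 is {0, 1, 2, 3, 4, 5}
Step 16: union(3, 0) -> already same set; set of 3 now {0, 1, 2, 3, 4, 5}
Step 17: union(1, 5) -> already same set; set of 1 now {0, 1, 2, 3, 4, 5}
Set of 5: {0, 1, 2, 3, 4, 5}; 6 is not a member.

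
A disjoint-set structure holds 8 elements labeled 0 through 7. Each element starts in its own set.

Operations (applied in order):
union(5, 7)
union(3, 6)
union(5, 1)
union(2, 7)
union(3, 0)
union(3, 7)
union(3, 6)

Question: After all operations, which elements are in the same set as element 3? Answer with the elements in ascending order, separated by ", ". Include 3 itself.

Step 1: union(5, 7) -> merged; set of 5 now {5, 7}
Step 2: union(3, 6) -> merged; set of 3 now {3, 6}
Step 3: union(5, 1) -> merged; set of 5 now {1, 5, 7}
Step 4: union(2, 7) -> merged; set of 2 now {1, 2, 5, 7}
Step 5: union(3, 0) -> merged; set of 3 now {0, 3, 6}
Step 6: union(3, 7) -> merged; set of 3 now {0, 1, 2, 3, 5, 6, 7}
Step 7: union(3, 6) -> already same set; set of 3 now {0, 1, 2, 3, 5, 6, 7}
Component of 3: {0, 1, 2, 3, 5, 6, 7}

Answer: 0, 1, 2, 3, 5, 6, 7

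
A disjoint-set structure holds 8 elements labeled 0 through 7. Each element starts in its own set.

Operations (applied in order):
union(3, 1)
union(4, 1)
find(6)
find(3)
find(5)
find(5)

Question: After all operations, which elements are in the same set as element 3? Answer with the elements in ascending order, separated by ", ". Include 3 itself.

Step 1: union(3, 1) -> merged; set of 3 now {1, 3}
Step 2: union(4, 1) -> merged; set of 4 now {1, 3, 4}
Step 3: find(6) -> no change; set of 6 is {6}
Step 4: find(3) -> no change; set of 3 is {1, 3, 4}
Step 5: find(5) -> no change; set of 5 is {5}
Step 6: find(5) -> no change; set of 5 is {5}
Component of 3: {1, 3, 4}

Answer: 1, 3, 4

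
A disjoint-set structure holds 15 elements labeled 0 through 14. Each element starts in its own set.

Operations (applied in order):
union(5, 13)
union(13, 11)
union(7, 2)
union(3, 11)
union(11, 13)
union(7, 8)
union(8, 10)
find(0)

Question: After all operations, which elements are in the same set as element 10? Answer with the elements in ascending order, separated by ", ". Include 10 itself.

Step 1: union(5, 13) -> merged; set of 5 now {5, 13}
Step 2: union(13, 11) -> merged; set of 13 now {5, 11, 13}
Step 3: union(7, 2) -> merged; set of 7 now {2, 7}
Step 4: union(3, 11) -> merged; set of 3 now {3, 5, 11, 13}
Step 5: union(11, 13) -> already same set; set of 11 now {3, 5, 11, 13}
Step 6: union(7, 8) -> merged; set of 7 now {2, 7, 8}
Step 7: union(8, 10) -> merged; set of 8 now {2, 7, 8, 10}
Step 8: find(0) -> no change; set of 0 is {0}
Component of 10: {2, 7, 8, 10}

Answer: 2, 7, 8, 10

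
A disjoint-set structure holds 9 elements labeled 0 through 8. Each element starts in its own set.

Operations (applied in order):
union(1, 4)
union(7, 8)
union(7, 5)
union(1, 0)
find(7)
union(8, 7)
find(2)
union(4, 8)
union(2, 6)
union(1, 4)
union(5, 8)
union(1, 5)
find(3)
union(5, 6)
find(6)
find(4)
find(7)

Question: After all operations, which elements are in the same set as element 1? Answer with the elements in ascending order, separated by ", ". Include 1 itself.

Step 1: union(1, 4) -> merged; set of 1 now {1, 4}
Step 2: union(7, 8) -> merged; set of 7 now {7, 8}
Step 3: union(7, 5) -> merged; set of 7 now {5, 7, 8}
Step 4: union(1, 0) -> merged; set of 1 now {0, 1, 4}
Step 5: find(7) -> no change; set of 7 is {5, 7, 8}
Step 6: union(8, 7) -> already same set; set of 8 now {5, 7, 8}
Step 7: find(2) -> no change; set of 2 is {2}
Step 8: union(4, 8) -> merged; set of 4 now {0, 1, 4, 5, 7, 8}
Step 9: union(2, 6) -> merged; set of 2 now {2, 6}
Step 10: union(1, 4) -> already same set; set of 1 now {0, 1, 4, 5, 7, 8}
Step 11: union(5, 8) -> already same set; set of 5 now {0, 1, 4, 5, 7, 8}
Step 12: union(1, 5) -> already same set; set of 1 now {0, 1, 4, 5, 7, 8}
Step 13: find(3) -> no change; set of 3 is {3}
Step 14: union(5, 6) -> merged; set of 5 now {0, 1, 2, 4, 5, 6, 7, 8}
Step 15: find(6) -> no change; set of 6 is {0, 1, 2, 4, 5, 6, 7, 8}
Step 16: find(4) -> no change; set of 4 is {0, 1, 2, 4, 5, 6, 7, 8}
Step 17: find(7) -> no change; set of 7 is {0, 1, 2, 4, 5, 6, 7, 8}
Component of 1: {0, 1, 2, 4, 5, 6, 7, 8}

Answer: 0, 1, 2, 4, 5, 6, 7, 8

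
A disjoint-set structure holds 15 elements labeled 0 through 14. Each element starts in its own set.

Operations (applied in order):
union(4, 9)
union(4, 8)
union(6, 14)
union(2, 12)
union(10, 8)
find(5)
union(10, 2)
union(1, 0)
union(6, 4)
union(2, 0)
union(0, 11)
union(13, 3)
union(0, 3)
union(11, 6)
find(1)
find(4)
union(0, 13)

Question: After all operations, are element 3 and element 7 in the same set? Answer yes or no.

Answer: no

Derivation:
Step 1: union(4, 9) -> merged; set of 4 now {4, 9}
Step 2: union(4, 8) -> merged; set of 4 now {4, 8, 9}
Step 3: union(6, 14) -> merged; set of 6 now {6, 14}
Step 4: union(2, 12) -> merged; set of 2 now {2, 12}
Step 5: union(10, 8) -> merged; set of 10 now {4, 8, 9, 10}
Step 6: find(5) -> no change; set of 5 is {5}
Step 7: union(10, 2) -> merged; set of 10 now {2, 4, 8, 9, 10, 12}
Step 8: union(1, 0) -> merged; set of 1 now {0, 1}
Step 9: union(6, 4) -> merged; set of 6 now {2, 4, 6, 8, 9, 10, 12, 14}
Step 10: union(2, 0) -> merged; set of 2 now {0, 1, 2, 4, 6, 8, 9, 10, 12, 14}
Step 11: union(0, 11) -> merged; set of 0 now {0, 1, 2, 4, 6, 8, 9, 10, 11, 12, 14}
Step 12: union(13, 3) -> merged; set of 13 now {3, 13}
Step 13: union(0, 3) -> merged; set of 0 now {0, 1, 2, 3, 4, 6, 8, 9, 10, 11, 12, 13, 14}
Step 14: union(11, 6) -> already same set; set of 11 now {0, 1, 2, 3, 4, 6, 8, 9, 10, 11, 12, 13, 14}
Step 15: find(1) -> no change; set of 1 is {0, 1, 2, 3, 4, 6, 8, 9, 10, 11, 12, 13, 14}
Step 16: find(4) -> no change; set of 4 is {0, 1, 2, 3, 4, 6, 8, 9, 10, 11, 12, 13, 14}
Step 17: union(0, 13) -> already same set; set of 0 now {0, 1, 2, 3, 4, 6, 8, 9, 10, 11, 12, 13, 14}
Set of 3: {0, 1, 2, 3, 4, 6, 8, 9, 10, 11, 12, 13, 14}; 7 is not a member.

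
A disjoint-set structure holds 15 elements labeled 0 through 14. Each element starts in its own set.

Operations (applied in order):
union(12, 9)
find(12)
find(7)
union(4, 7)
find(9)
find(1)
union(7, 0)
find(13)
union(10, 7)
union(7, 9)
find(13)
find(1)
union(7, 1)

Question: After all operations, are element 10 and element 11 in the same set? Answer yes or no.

Step 1: union(12, 9) -> merged; set of 12 now {9, 12}
Step 2: find(12) -> no change; set of 12 is {9, 12}
Step 3: find(7) -> no change; set of 7 is {7}
Step 4: union(4, 7) -> merged; set of 4 now {4, 7}
Step 5: find(9) -> no change; set of 9 is {9, 12}
Step 6: find(1) -> no change; set of 1 is {1}
Step 7: union(7, 0) -> merged; set of 7 now {0, 4, 7}
Step 8: find(13) -> no change; set of 13 is {13}
Step 9: union(10, 7) -> merged; set of 10 now {0, 4, 7, 10}
Step 10: union(7, 9) -> merged; set of 7 now {0, 4, 7, 9, 10, 12}
Step 11: find(13) -> no change; set of 13 is {13}
Step 12: find(1) -> no change; set of 1 is {1}
Step 13: union(7, 1) -> merged; set of 7 now {0, 1, 4, 7, 9, 10, 12}
Set of 10: {0, 1, 4, 7, 9, 10, 12}; 11 is not a member.

Answer: no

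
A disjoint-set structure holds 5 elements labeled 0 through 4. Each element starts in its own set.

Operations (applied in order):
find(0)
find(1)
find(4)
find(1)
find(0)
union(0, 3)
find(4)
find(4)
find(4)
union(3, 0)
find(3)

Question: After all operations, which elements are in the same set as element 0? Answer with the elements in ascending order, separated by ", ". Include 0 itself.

Step 1: find(0) -> no change; set of 0 is {0}
Step 2: find(1) -> no change; set of 1 is {1}
Step 3: find(4) -> no change; set of 4 is {4}
Step 4: find(1) -> no change; set of 1 is {1}
Step 5: find(0) -> no change; set of 0 is {0}
Step 6: union(0, 3) -> merged; set of 0 now {0, 3}
Step 7: find(4) -> no change; set of 4 is {4}
Step 8: find(4) -> no change; set of 4 is {4}
Step 9: find(4) -> no change; set of 4 is {4}
Step 10: union(3, 0) -> already same set; set of 3 now {0, 3}
Step 11: find(3) -> no change; set of 3 is {0, 3}
Component of 0: {0, 3}

Answer: 0, 3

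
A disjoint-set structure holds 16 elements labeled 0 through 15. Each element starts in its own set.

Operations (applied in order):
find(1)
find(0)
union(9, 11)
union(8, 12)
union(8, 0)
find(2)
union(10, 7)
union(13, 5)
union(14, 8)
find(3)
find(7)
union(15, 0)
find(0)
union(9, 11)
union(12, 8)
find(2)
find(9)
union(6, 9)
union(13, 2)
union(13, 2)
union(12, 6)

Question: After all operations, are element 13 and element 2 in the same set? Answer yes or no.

Step 1: find(1) -> no change; set of 1 is {1}
Step 2: find(0) -> no change; set of 0 is {0}
Step 3: union(9, 11) -> merged; set of 9 now {9, 11}
Step 4: union(8, 12) -> merged; set of 8 now {8, 12}
Step 5: union(8, 0) -> merged; set of 8 now {0, 8, 12}
Step 6: find(2) -> no change; set of 2 is {2}
Step 7: union(10, 7) -> merged; set of 10 now {7, 10}
Step 8: union(13, 5) -> merged; set of 13 now {5, 13}
Step 9: union(14, 8) -> merged; set of 14 now {0, 8, 12, 14}
Step 10: find(3) -> no change; set of 3 is {3}
Step 11: find(7) -> no change; set of 7 is {7, 10}
Step 12: union(15, 0) -> merged; set of 15 now {0, 8, 12, 14, 15}
Step 13: find(0) -> no change; set of 0 is {0, 8, 12, 14, 15}
Step 14: union(9, 11) -> already same set; set of 9 now {9, 11}
Step 15: union(12, 8) -> already same set; set of 12 now {0, 8, 12, 14, 15}
Step 16: find(2) -> no change; set of 2 is {2}
Step 17: find(9) -> no change; set of 9 is {9, 11}
Step 18: union(6, 9) -> merged; set of 6 now {6, 9, 11}
Step 19: union(13, 2) -> merged; set of 13 now {2, 5, 13}
Step 20: union(13, 2) -> already same set; set of 13 now {2, 5, 13}
Step 21: union(12, 6) -> merged; set of 12 now {0, 6, 8, 9, 11, 12, 14, 15}
Set of 13: {2, 5, 13}; 2 is a member.

Answer: yes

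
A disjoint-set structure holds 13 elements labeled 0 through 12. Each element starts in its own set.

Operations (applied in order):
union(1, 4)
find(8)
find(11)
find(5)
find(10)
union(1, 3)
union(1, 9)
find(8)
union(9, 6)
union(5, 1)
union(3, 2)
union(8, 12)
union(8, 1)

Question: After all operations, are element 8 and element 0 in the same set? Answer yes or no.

Answer: no

Derivation:
Step 1: union(1, 4) -> merged; set of 1 now {1, 4}
Step 2: find(8) -> no change; set of 8 is {8}
Step 3: find(11) -> no change; set of 11 is {11}
Step 4: find(5) -> no change; set of 5 is {5}
Step 5: find(10) -> no change; set of 10 is {10}
Step 6: union(1, 3) -> merged; set of 1 now {1, 3, 4}
Step 7: union(1, 9) -> merged; set of 1 now {1, 3, 4, 9}
Step 8: find(8) -> no change; set of 8 is {8}
Step 9: union(9, 6) -> merged; set of 9 now {1, 3, 4, 6, 9}
Step 10: union(5, 1) -> merged; set of 5 now {1, 3, 4, 5, 6, 9}
Step 11: union(3, 2) -> merged; set of 3 now {1, 2, 3, 4, 5, 6, 9}
Step 12: union(8, 12) -> merged; set of 8 now {8, 12}
Step 13: union(8, 1) -> merged; set of 8 now {1, 2, 3, 4, 5, 6, 8, 9, 12}
Set of 8: {1, 2, 3, 4, 5, 6, 8, 9, 12}; 0 is not a member.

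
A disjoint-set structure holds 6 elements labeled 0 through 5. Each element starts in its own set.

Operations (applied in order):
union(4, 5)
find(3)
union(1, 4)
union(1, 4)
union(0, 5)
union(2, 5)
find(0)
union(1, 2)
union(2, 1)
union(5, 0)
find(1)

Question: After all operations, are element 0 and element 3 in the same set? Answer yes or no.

Answer: no

Derivation:
Step 1: union(4, 5) -> merged; set of 4 now {4, 5}
Step 2: find(3) -> no change; set of 3 is {3}
Step 3: union(1, 4) -> merged; set of 1 now {1, 4, 5}
Step 4: union(1, 4) -> already same set; set of 1 now {1, 4, 5}
Step 5: union(0, 5) -> merged; set of 0 now {0, 1, 4, 5}
Step 6: union(2, 5) -> merged; set of 2 now {0, 1, 2, 4, 5}
Step 7: find(0) -> no change; set of 0 is {0, 1, 2, 4, 5}
Step 8: union(1, 2) -> already same set; set of 1 now {0, 1, 2, 4, 5}
Step 9: union(2, 1) -> already same set; set of 2 now {0, 1, 2, 4, 5}
Step 10: union(5, 0) -> already same set; set of 5 now {0, 1, 2, 4, 5}
Step 11: find(1) -> no change; set of 1 is {0, 1, 2, 4, 5}
Set of 0: {0, 1, 2, 4, 5}; 3 is not a member.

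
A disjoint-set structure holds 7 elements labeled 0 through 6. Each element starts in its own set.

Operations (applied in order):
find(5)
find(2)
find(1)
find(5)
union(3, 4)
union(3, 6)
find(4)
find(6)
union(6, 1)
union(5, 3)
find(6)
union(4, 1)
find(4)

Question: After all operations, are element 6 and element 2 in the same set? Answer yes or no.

Answer: no

Derivation:
Step 1: find(5) -> no change; set of 5 is {5}
Step 2: find(2) -> no change; set of 2 is {2}
Step 3: find(1) -> no change; set of 1 is {1}
Step 4: find(5) -> no change; set of 5 is {5}
Step 5: union(3, 4) -> merged; set of 3 now {3, 4}
Step 6: union(3, 6) -> merged; set of 3 now {3, 4, 6}
Step 7: find(4) -> no change; set of 4 is {3, 4, 6}
Step 8: find(6) -> no change; set of 6 is {3, 4, 6}
Step 9: union(6, 1) -> merged; set of 6 now {1, 3, 4, 6}
Step 10: union(5, 3) -> merged; set of 5 now {1, 3, 4, 5, 6}
Step 11: find(6) -> no change; set of 6 is {1, 3, 4, 5, 6}
Step 12: union(4, 1) -> already same set; set of 4 now {1, 3, 4, 5, 6}
Step 13: find(4) -> no change; set of 4 is {1, 3, 4, 5, 6}
Set of 6: {1, 3, 4, 5, 6}; 2 is not a member.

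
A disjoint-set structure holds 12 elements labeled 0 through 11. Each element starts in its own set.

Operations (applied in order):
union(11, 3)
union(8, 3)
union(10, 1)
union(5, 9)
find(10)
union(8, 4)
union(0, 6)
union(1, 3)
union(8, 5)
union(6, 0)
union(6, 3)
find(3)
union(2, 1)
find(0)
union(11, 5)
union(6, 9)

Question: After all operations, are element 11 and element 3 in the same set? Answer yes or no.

Step 1: union(11, 3) -> merged; set of 11 now {3, 11}
Step 2: union(8, 3) -> merged; set of 8 now {3, 8, 11}
Step 3: union(10, 1) -> merged; set of 10 now {1, 10}
Step 4: union(5, 9) -> merged; set of 5 now {5, 9}
Step 5: find(10) -> no change; set of 10 is {1, 10}
Step 6: union(8, 4) -> merged; set of 8 now {3, 4, 8, 11}
Step 7: union(0, 6) -> merged; set of 0 now {0, 6}
Step 8: union(1, 3) -> merged; set of 1 now {1, 3, 4, 8, 10, 11}
Step 9: union(8, 5) -> merged; set of 8 now {1, 3, 4, 5, 8, 9, 10, 11}
Step 10: union(6, 0) -> already same set; set of 6 now {0, 6}
Step 11: union(6, 3) -> merged; set of 6 now {0, 1, 3, 4, 5, 6, 8, 9, 10, 11}
Step 12: find(3) -> no change; set of 3 is {0, 1, 3, 4, 5, 6, 8, 9, 10, 11}
Step 13: union(2, 1) -> merged; set of 2 now {0, 1, 2, 3, 4, 5, 6, 8, 9, 10, 11}
Step 14: find(0) -> no change; set of 0 is {0, 1, 2, 3, 4, 5, 6, 8, 9, 10, 11}
Step 15: union(11, 5) -> already same set; set of 11 now {0, 1, 2, 3, 4, 5, 6, 8, 9, 10, 11}
Step 16: union(6, 9) -> already same set; set of 6 now {0, 1, 2, 3, 4, 5, 6, 8, 9, 10, 11}
Set of 11: {0, 1, 2, 3, 4, 5, 6, 8, 9, 10, 11}; 3 is a member.

Answer: yes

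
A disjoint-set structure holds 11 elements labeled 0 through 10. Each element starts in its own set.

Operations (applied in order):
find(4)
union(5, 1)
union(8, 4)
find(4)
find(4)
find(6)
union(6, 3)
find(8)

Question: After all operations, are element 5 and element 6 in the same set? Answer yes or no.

Answer: no

Derivation:
Step 1: find(4) -> no change; set of 4 is {4}
Step 2: union(5, 1) -> merged; set of 5 now {1, 5}
Step 3: union(8, 4) -> merged; set of 8 now {4, 8}
Step 4: find(4) -> no change; set of 4 is {4, 8}
Step 5: find(4) -> no change; set of 4 is {4, 8}
Step 6: find(6) -> no change; set of 6 is {6}
Step 7: union(6, 3) -> merged; set of 6 now {3, 6}
Step 8: find(8) -> no change; set of 8 is {4, 8}
Set of 5: {1, 5}; 6 is not a member.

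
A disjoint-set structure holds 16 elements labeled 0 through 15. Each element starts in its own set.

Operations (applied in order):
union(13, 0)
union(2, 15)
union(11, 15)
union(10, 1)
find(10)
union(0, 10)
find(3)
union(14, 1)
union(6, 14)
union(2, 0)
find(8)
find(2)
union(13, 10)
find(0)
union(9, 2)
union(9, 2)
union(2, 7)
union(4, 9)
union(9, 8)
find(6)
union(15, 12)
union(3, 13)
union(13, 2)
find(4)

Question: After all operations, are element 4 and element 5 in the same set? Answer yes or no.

Answer: no

Derivation:
Step 1: union(13, 0) -> merged; set of 13 now {0, 13}
Step 2: union(2, 15) -> merged; set of 2 now {2, 15}
Step 3: union(11, 15) -> merged; set of 11 now {2, 11, 15}
Step 4: union(10, 1) -> merged; set of 10 now {1, 10}
Step 5: find(10) -> no change; set of 10 is {1, 10}
Step 6: union(0, 10) -> merged; set of 0 now {0, 1, 10, 13}
Step 7: find(3) -> no change; set of 3 is {3}
Step 8: union(14, 1) -> merged; set of 14 now {0, 1, 10, 13, 14}
Step 9: union(6, 14) -> merged; set of 6 now {0, 1, 6, 10, 13, 14}
Step 10: union(2, 0) -> merged; set of 2 now {0, 1, 2, 6, 10, 11, 13, 14, 15}
Step 11: find(8) -> no change; set of 8 is {8}
Step 12: find(2) -> no change; set of 2 is {0, 1, 2, 6, 10, 11, 13, 14, 15}
Step 13: union(13, 10) -> already same set; set of 13 now {0, 1, 2, 6, 10, 11, 13, 14, 15}
Step 14: find(0) -> no change; set of 0 is {0, 1, 2, 6, 10, 11, 13, 14, 15}
Step 15: union(9, 2) -> merged; set of 9 now {0, 1, 2, 6, 9, 10, 11, 13, 14, 15}
Step 16: union(9, 2) -> already same set; set of 9 now {0, 1, 2, 6, 9, 10, 11, 13, 14, 15}
Step 17: union(2, 7) -> merged; set of 2 now {0, 1, 2, 6, 7, 9, 10, 11, 13, 14, 15}
Step 18: union(4, 9) -> merged; set of 4 now {0, 1, 2, 4, 6, 7, 9, 10, 11, 13, 14, 15}
Step 19: union(9, 8) -> merged; set of 9 now {0, 1, 2, 4, 6, 7, 8, 9, 10, 11, 13, 14, 15}
Step 20: find(6) -> no change; set of 6 is {0, 1, 2, 4, 6, 7, 8, 9, 10, 11, 13, 14, 15}
Step 21: union(15, 12) -> merged; set of 15 now {0, 1, 2, 4, 6, 7, 8, 9, 10, 11, 12, 13, 14, 15}
Step 22: union(3, 13) -> merged; set of 3 now {0, 1, 2, 3, 4, 6, 7, 8, 9, 10, 11, 12, 13, 14, 15}
Step 23: union(13, 2) -> already same set; set of 13 now {0, 1, 2, 3, 4, 6, 7, 8, 9, 10, 11, 12, 13, 14, 15}
Step 24: find(4) -> no change; set of 4 is {0, 1, 2, 3, 4, 6, 7, 8, 9, 10, 11, 12, 13, 14, 15}
Set of 4: {0, 1, 2, 3, 4, 6, 7, 8, 9, 10, 11, 12, 13, 14, 15}; 5 is not a member.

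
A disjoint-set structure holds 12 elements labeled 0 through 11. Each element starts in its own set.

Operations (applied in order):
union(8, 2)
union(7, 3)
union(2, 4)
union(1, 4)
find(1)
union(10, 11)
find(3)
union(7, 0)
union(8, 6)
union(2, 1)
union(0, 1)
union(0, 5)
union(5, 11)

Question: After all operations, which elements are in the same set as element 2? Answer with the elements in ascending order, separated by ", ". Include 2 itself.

Answer: 0, 1, 2, 3, 4, 5, 6, 7, 8, 10, 11

Derivation:
Step 1: union(8, 2) -> merged; set of 8 now {2, 8}
Step 2: union(7, 3) -> merged; set of 7 now {3, 7}
Step 3: union(2, 4) -> merged; set of 2 now {2, 4, 8}
Step 4: union(1, 4) -> merged; set of 1 now {1, 2, 4, 8}
Step 5: find(1) -> no change; set of 1 is {1, 2, 4, 8}
Step 6: union(10, 11) -> merged; set of 10 now {10, 11}
Step 7: find(3) -> no change; set of 3 is {3, 7}
Step 8: union(7, 0) -> merged; set of 7 now {0, 3, 7}
Step 9: union(8, 6) -> merged; set of 8 now {1, 2, 4, 6, 8}
Step 10: union(2, 1) -> already same set; set of 2 now {1, 2, 4, 6, 8}
Step 11: union(0, 1) -> merged; set of 0 now {0, 1, 2, 3, 4, 6, 7, 8}
Step 12: union(0, 5) -> merged; set of 0 now {0, 1, 2, 3, 4, 5, 6, 7, 8}
Step 13: union(5, 11) -> merged; set of 5 now {0, 1, 2, 3, 4, 5, 6, 7, 8, 10, 11}
Component of 2: {0, 1, 2, 3, 4, 5, 6, 7, 8, 10, 11}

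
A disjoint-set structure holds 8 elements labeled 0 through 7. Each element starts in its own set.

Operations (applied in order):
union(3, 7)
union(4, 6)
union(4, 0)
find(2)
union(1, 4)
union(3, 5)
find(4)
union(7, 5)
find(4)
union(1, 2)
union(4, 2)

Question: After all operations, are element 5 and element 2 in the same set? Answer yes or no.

Answer: no

Derivation:
Step 1: union(3, 7) -> merged; set of 3 now {3, 7}
Step 2: union(4, 6) -> merged; set of 4 now {4, 6}
Step 3: union(4, 0) -> merged; set of 4 now {0, 4, 6}
Step 4: find(2) -> no change; set of 2 is {2}
Step 5: union(1, 4) -> merged; set of 1 now {0, 1, 4, 6}
Step 6: union(3, 5) -> merged; set of 3 now {3, 5, 7}
Step 7: find(4) -> no change; set of 4 is {0, 1, 4, 6}
Step 8: union(7, 5) -> already same set; set of 7 now {3, 5, 7}
Step 9: find(4) -> no change; set of 4 is {0, 1, 4, 6}
Step 10: union(1, 2) -> merged; set of 1 now {0, 1, 2, 4, 6}
Step 11: union(4, 2) -> already same set; set of 4 now {0, 1, 2, 4, 6}
Set of 5: {3, 5, 7}; 2 is not a member.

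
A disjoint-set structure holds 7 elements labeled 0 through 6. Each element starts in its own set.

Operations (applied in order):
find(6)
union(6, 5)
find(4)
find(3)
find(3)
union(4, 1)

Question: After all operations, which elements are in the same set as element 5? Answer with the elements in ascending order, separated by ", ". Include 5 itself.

Answer: 5, 6

Derivation:
Step 1: find(6) -> no change; set of 6 is {6}
Step 2: union(6, 5) -> merged; set of 6 now {5, 6}
Step 3: find(4) -> no change; set of 4 is {4}
Step 4: find(3) -> no change; set of 3 is {3}
Step 5: find(3) -> no change; set of 3 is {3}
Step 6: union(4, 1) -> merged; set of 4 now {1, 4}
Component of 5: {5, 6}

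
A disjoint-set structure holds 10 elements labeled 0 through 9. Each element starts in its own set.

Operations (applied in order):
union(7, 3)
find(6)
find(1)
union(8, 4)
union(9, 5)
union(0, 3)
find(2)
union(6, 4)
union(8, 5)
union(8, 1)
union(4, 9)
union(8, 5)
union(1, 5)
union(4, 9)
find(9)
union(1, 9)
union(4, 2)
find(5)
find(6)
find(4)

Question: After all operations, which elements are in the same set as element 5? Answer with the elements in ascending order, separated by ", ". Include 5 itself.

Step 1: union(7, 3) -> merged; set of 7 now {3, 7}
Step 2: find(6) -> no change; set of 6 is {6}
Step 3: find(1) -> no change; set of 1 is {1}
Step 4: union(8, 4) -> merged; set of 8 now {4, 8}
Step 5: union(9, 5) -> merged; set of 9 now {5, 9}
Step 6: union(0, 3) -> merged; set of 0 now {0, 3, 7}
Step 7: find(2) -> no change; set of 2 is {2}
Step 8: union(6, 4) -> merged; set of 6 now {4, 6, 8}
Step 9: union(8, 5) -> merged; set of 8 now {4, 5, 6, 8, 9}
Step 10: union(8, 1) -> merged; set of 8 now {1, 4, 5, 6, 8, 9}
Step 11: union(4, 9) -> already same set; set of 4 now {1, 4, 5, 6, 8, 9}
Step 12: union(8, 5) -> already same set; set of 8 now {1, 4, 5, 6, 8, 9}
Step 13: union(1, 5) -> already same set; set of 1 now {1, 4, 5, 6, 8, 9}
Step 14: union(4, 9) -> already same set; set of 4 now {1, 4, 5, 6, 8, 9}
Step 15: find(9) -> no change; set of 9 is {1, 4, 5, 6, 8, 9}
Step 16: union(1, 9) -> already same set; set of 1 now {1, 4, 5, 6, 8, 9}
Step 17: union(4, 2) -> merged; set of 4 now {1, 2, 4, 5, 6, 8, 9}
Step 18: find(5) -> no change; set of 5 is {1, 2, 4, 5, 6, 8, 9}
Step 19: find(6) -> no change; set of 6 is {1, 2, 4, 5, 6, 8, 9}
Step 20: find(4) -> no change; set of 4 is {1, 2, 4, 5, 6, 8, 9}
Component of 5: {1, 2, 4, 5, 6, 8, 9}

Answer: 1, 2, 4, 5, 6, 8, 9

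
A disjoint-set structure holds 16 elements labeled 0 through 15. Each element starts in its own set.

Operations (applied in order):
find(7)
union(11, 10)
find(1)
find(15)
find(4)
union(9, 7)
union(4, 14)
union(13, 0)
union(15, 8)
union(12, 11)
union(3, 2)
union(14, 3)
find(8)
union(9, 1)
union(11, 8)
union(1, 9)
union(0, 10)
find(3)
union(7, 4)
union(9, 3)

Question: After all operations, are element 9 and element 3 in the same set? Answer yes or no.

Step 1: find(7) -> no change; set of 7 is {7}
Step 2: union(11, 10) -> merged; set of 11 now {10, 11}
Step 3: find(1) -> no change; set of 1 is {1}
Step 4: find(15) -> no change; set of 15 is {15}
Step 5: find(4) -> no change; set of 4 is {4}
Step 6: union(9, 7) -> merged; set of 9 now {7, 9}
Step 7: union(4, 14) -> merged; set of 4 now {4, 14}
Step 8: union(13, 0) -> merged; set of 13 now {0, 13}
Step 9: union(15, 8) -> merged; set of 15 now {8, 15}
Step 10: union(12, 11) -> merged; set of 12 now {10, 11, 12}
Step 11: union(3, 2) -> merged; set of 3 now {2, 3}
Step 12: union(14, 3) -> merged; set of 14 now {2, 3, 4, 14}
Step 13: find(8) -> no change; set of 8 is {8, 15}
Step 14: union(9, 1) -> merged; set of 9 now {1, 7, 9}
Step 15: union(11, 8) -> merged; set of 11 now {8, 10, 11, 12, 15}
Step 16: union(1, 9) -> already same set; set of 1 now {1, 7, 9}
Step 17: union(0, 10) -> merged; set of 0 now {0, 8, 10, 11, 12, 13, 15}
Step 18: find(3) -> no change; set of 3 is {2, 3, 4, 14}
Step 19: union(7, 4) -> merged; set of 7 now {1, 2, 3, 4, 7, 9, 14}
Step 20: union(9, 3) -> already same set; set of 9 now {1, 2, 3, 4, 7, 9, 14}
Set of 9: {1, 2, 3, 4, 7, 9, 14}; 3 is a member.

Answer: yes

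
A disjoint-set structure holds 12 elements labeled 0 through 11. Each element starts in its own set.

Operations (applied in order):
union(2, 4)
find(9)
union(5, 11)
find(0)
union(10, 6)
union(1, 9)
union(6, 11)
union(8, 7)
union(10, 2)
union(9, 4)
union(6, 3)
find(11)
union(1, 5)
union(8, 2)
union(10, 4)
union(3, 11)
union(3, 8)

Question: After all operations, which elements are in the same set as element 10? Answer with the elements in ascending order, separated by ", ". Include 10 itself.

Step 1: union(2, 4) -> merged; set of 2 now {2, 4}
Step 2: find(9) -> no change; set of 9 is {9}
Step 3: union(5, 11) -> merged; set of 5 now {5, 11}
Step 4: find(0) -> no change; set of 0 is {0}
Step 5: union(10, 6) -> merged; set of 10 now {6, 10}
Step 6: union(1, 9) -> merged; set of 1 now {1, 9}
Step 7: union(6, 11) -> merged; set of 6 now {5, 6, 10, 11}
Step 8: union(8, 7) -> merged; set of 8 now {7, 8}
Step 9: union(10, 2) -> merged; set of 10 now {2, 4, 5, 6, 10, 11}
Step 10: union(9, 4) -> merged; set of 9 now {1, 2, 4, 5, 6, 9, 10, 11}
Step 11: union(6, 3) -> merged; set of 6 now {1, 2, 3, 4, 5, 6, 9, 10, 11}
Step 12: find(11) -> no change; set of 11 is {1, 2, 3, 4, 5, 6, 9, 10, 11}
Step 13: union(1, 5) -> already same set; set of 1 now {1, 2, 3, 4, 5, 6, 9, 10, 11}
Step 14: union(8, 2) -> merged; set of 8 now {1, 2, 3, 4, 5, 6, 7, 8, 9, 10, 11}
Step 15: union(10, 4) -> already same set; set of 10 now {1, 2, 3, 4, 5, 6, 7, 8, 9, 10, 11}
Step 16: union(3, 11) -> already same set; set of 3 now {1, 2, 3, 4, 5, 6, 7, 8, 9, 10, 11}
Step 17: union(3, 8) -> already same set; set of 3 now {1, 2, 3, 4, 5, 6, 7, 8, 9, 10, 11}
Component of 10: {1, 2, 3, 4, 5, 6, 7, 8, 9, 10, 11}

Answer: 1, 2, 3, 4, 5, 6, 7, 8, 9, 10, 11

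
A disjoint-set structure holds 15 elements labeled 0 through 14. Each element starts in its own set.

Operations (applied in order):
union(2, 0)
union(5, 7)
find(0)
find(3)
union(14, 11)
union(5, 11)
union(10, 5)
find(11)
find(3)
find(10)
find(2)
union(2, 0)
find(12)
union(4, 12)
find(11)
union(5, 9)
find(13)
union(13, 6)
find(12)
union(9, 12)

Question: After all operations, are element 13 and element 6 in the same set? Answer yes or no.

Step 1: union(2, 0) -> merged; set of 2 now {0, 2}
Step 2: union(5, 7) -> merged; set of 5 now {5, 7}
Step 3: find(0) -> no change; set of 0 is {0, 2}
Step 4: find(3) -> no change; set of 3 is {3}
Step 5: union(14, 11) -> merged; set of 14 now {11, 14}
Step 6: union(5, 11) -> merged; set of 5 now {5, 7, 11, 14}
Step 7: union(10, 5) -> merged; set of 10 now {5, 7, 10, 11, 14}
Step 8: find(11) -> no change; set of 11 is {5, 7, 10, 11, 14}
Step 9: find(3) -> no change; set of 3 is {3}
Step 10: find(10) -> no change; set of 10 is {5, 7, 10, 11, 14}
Step 11: find(2) -> no change; set of 2 is {0, 2}
Step 12: union(2, 0) -> already same set; set of 2 now {0, 2}
Step 13: find(12) -> no change; set of 12 is {12}
Step 14: union(4, 12) -> merged; set of 4 now {4, 12}
Step 15: find(11) -> no change; set of 11 is {5, 7, 10, 11, 14}
Step 16: union(5, 9) -> merged; set of 5 now {5, 7, 9, 10, 11, 14}
Step 17: find(13) -> no change; set of 13 is {13}
Step 18: union(13, 6) -> merged; set of 13 now {6, 13}
Step 19: find(12) -> no change; set of 12 is {4, 12}
Step 20: union(9, 12) -> merged; set of 9 now {4, 5, 7, 9, 10, 11, 12, 14}
Set of 13: {6, 13}; 6 is a member.

Answer: yes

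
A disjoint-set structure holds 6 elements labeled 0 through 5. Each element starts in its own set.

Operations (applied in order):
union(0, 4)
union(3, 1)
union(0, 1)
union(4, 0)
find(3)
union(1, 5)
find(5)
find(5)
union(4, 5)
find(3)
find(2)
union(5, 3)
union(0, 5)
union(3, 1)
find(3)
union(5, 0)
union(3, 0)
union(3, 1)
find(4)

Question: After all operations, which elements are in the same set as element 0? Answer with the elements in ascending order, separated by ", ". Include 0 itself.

Step 1: union(0, 4) -> merged; set of 0 now {0, 4}
Step 2: union(3, 1) -> merged; set of 3 now {1, 3}
Step 3: union(0, 1) -> merged; set of 0 now {0, 1, 3, 4}
Step 4: union(4, 0) -> already same set; set of 4 now {0, 1, 3, 4}
Step 5: find(3) -> no change; set of 3 is {0, 1, 3, 4}
Step 6: union(1, 5) -> merged; set of 1 now {0, 1, 3, 4, 5}
Step 7: find(5) -> no change; set of 5 is {0, 1, 3, 4, 5}
Step 8: find(5) -> no change; set of 5 is {0, 1, 3, 4, 5}
Step 9: union(4, 5) -> already same set; set of 4 now {0, 1, 3, 4, 5}
Step 10: find(3) -> no change; set of 3 is {0, 1, 3, 4, 5}
Step 11: find(2) -> no change; set of 2 is {2}
Step 12: union(5, 3) -> already same set; set of 5 now {0, 1, 3, 4, 5}
Step 13: union(0, 5) -> already same set; set of 0 now {0, 1, 3, 4, 5}
Step 14: union(3, 1) -> already same set; set of 3 now {0, 1, 3, 4, 5}
Step 15: find(3) -> no change; set of 3 is {0, 1, 3, 4, 5}
Step 16: union(5, 0) -> already same set; set of 5 now {0, 1, 3, 4, 5}
Step 17: union(3, 0) -> already same set; set of 3 now {0, 1, 3, 4, 5}
Step 18: union(3, 1) -> already same set; set of 3 now {0, 1, 3, 4, 5}
Step 19: find(4) -> no change; set of 4 is {0, 1, 3, 4, 5}
Component of 0: {0, 1, 3, 4, 5}

Answer: 0, 1, 3, 4, 5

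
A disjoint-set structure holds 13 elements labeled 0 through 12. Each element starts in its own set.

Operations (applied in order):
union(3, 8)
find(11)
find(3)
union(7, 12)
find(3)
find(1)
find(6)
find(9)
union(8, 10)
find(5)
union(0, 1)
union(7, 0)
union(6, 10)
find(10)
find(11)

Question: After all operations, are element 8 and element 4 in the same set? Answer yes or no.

Answer: no

Derivation:
Step 1: union(3, 8) -> merged; set of 3 now {3, 8}
Step 2: find(11) -> no change; set of 11 is {11}
Step 3: find(3) -> no change; set of 3 is {3, 8}
Step 4: union(7, 12) -> merged; set of 7 now {7, 12}
Step 5: find(3) -> no change; set of 3 is {3, 8}
Step 6: find(1) -> no change; set of 1 is {1}
Step 7: find(6) -> no change; set of 6 is {6}
Step 8: find(9) -> no change; set of 9 is {9}
Step 9: union(8, 10) -> merged; set of 8 now {3, 8, 10}
Step 10: find(5) -> no change; set of 5 is {5}
Step 11: union(0, 1) -> merged; set of 0 now {0, 1}
Step 12: union(7, 0) -> merged; set of 7 now {0, 1, 7, 12}
Step 13: union(6, 10) -> merged; set of 6 now {3, 6, 8, 10}
Step 14: find(10) -> no change; set of 10 is {3, 6, 8, 10}
Step 15: find(11) -> no change; set of 11 is {11}
Set of 8: {3, 6, 8, 10}; 4 is not a member.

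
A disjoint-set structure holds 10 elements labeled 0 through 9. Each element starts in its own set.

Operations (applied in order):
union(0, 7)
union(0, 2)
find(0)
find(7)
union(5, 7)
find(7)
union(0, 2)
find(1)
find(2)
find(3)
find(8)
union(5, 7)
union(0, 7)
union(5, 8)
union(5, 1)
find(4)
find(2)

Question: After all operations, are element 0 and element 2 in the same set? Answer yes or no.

Answer: yes

Derivation:
Step 1: union(0, 7) -> merged; set of 0 now {0, 7}
Step 2: union(0, 2) -> merged; set of 0 now {0, 2, 7}
Step 3: find(0) -> no change; set of 0 is {0, 2, 7}
Step 4: find(7) -> no change; set of 7 is {0, 2, 7}
Step 5: union(5, 7) -> merged; set of 5 now {0, 2, 5, 7}
Step 6: find(7) -> no change; set of 7 is {0, 2, 5, 7}
Step 7: union(0, 2) -> already same set; set of 0 now {0, 2, 5, 7}
Step 8: find(1) -> no change; set of 1 is {1}
Step 9: find(2) -> no change; set of 2 is {0, 2, 5, 7}
Step 10: find(3) -> no change; set of 3 is {3}
Step 11: find(8) -> no change; set of 8 is {8}
Step 12: union(5, 7) -> already same set; set of 5 now {0, 2, 5, 7}
Step 13: union(0, 7) -> already same set; set of 0 now {0, 2, 5, 7}
Step 14: union(5, 8) -> merged; set of 5 now {0, 2, 5, 7, 8}
Step 15: union(5, 1) -> merged; set of 5 now {0, 1, 2, 5, 7, 8}
Step 16: find(4) -> no change; set of 4 is {4}
Step 17: find(2) -> no change; set of 2 is {0, 1, 2, 5, 7, 8}
Set of 0: {0, 1, 2, 5, 7, 8}; 2 is a member.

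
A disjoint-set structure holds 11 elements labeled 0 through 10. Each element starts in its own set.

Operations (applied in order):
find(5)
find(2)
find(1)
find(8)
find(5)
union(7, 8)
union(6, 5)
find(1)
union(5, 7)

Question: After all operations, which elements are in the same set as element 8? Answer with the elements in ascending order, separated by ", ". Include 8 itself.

Step 1: find(5) -> no change; set of 5 is {5}
Step 2: find(2) -> no change; set of 2 is {2}
Step 3: find(1) -> no change; set of 1 is {1}
Step 4: find(8) -> no change; set of 8 is {8}
Step 5: find(5) -> no change; set of 5 is {5}
Step 6: union(7, 8) -> merged; set of 7 now {7, 8}
Step 7: union(6, 5) -> merged; set of 6 now {5, 6}
Step 8: find(1) -> no change; set of 1 is {1}
Step 9: union(5, 7) -> merged; set of 5 now {5, 6, 7, 8}
Component of 8: {5, 6, 7, 8}

Answer: 5, 6, 7, 8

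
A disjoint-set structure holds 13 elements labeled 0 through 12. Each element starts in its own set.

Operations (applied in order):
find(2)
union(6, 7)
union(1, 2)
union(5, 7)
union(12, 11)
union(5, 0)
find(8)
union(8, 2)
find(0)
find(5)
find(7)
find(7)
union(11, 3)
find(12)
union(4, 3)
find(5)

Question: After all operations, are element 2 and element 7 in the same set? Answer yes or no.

Answer: no

Derivation:
Step 1: find(2) -> no change; set of 2 is {2}
Step 2: union(6, 7) -> merged; set of 6 now {6, 7}
Step 3: union(1, 2) -> merged; set of 1 now {1, 2}
Step 4: union(5, 7) -> merged; set of 5 now {5, 6, 7}
Step 5: union(12, 11) -> merged; set of 12 now {11, 12}
Step 6: union(5, 0) -> merged; set of 5 now {0, 5, 6, 7}
Step 7: find(8) -> no change; set of 8 is {8}
Step 8: union(8, 2) -> merged; set of 8 now {1, 2, 8}
Step 9: find(0) -> no change; set of 0 is {0, 5, 6, 7}
Step 10: find(5) -> no change; set of 5 is {0, 5, 6, 7}
Step 11: find(7) -> no change; set of 7 is {0, 5, 6, 7}
Step 12: find(7) -> no change; set of 7 is {0, 5, 6, 7}
Step 13: union(11, 3) -> merged; set of 11 now {3, 11, 12}
Step 14: find(12) -> no change; set of 12 is {3, 11, 12}
Step 15: union(4, 3) -> merged; set of 4 now {3, 4, 11, 12}
Step 16: find(5) -> no change; set of 5 is {0, 5, 6, 7}
Set of 2: {1, 2, 8}; 7 is not a member.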